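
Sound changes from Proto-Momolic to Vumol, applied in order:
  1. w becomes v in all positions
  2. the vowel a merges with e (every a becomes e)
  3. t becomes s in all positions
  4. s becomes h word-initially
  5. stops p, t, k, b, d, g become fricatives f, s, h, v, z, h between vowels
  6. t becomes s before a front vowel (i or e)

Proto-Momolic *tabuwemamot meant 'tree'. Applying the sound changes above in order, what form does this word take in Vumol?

Vumol: *tabuwemamot
  tabuwemamot → tabuvemamot   [unconditioned shift]
  tabuvemamot → tebuvememot   [vowel merger]
  tebuvememot → sebuvememos   [unconditioned shift]
  sebuvememos → hebuvememos   [debuccalisation]
  hebuvememos → hevuvememos   [intervocalic lenition]
  hevuvememos (rule 6 does not apply)
  giving Vumol hevuvememos.

hevuvememos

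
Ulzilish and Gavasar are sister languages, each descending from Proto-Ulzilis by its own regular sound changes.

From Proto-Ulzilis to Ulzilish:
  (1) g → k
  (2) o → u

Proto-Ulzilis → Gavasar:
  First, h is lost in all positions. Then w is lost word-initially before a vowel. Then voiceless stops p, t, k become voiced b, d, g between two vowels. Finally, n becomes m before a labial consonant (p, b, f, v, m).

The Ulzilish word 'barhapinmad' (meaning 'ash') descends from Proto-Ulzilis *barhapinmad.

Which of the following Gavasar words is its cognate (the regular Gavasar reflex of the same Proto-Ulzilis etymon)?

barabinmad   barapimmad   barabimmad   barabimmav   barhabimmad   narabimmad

barabimmad

Gavasar: *barhapinmad
  barhapinmad → barapinmad   [h-loss]
  barapinmad (rule 2 does not apply)
  barapinmad → barabinmad   [intervocalic voicing]
  barabinmad → barabimmad   [nasal place assimilation]
  giving Gavasar barabimmad.
Only 'barabimmad' matches the regular Gavasar development of *barhapinmad.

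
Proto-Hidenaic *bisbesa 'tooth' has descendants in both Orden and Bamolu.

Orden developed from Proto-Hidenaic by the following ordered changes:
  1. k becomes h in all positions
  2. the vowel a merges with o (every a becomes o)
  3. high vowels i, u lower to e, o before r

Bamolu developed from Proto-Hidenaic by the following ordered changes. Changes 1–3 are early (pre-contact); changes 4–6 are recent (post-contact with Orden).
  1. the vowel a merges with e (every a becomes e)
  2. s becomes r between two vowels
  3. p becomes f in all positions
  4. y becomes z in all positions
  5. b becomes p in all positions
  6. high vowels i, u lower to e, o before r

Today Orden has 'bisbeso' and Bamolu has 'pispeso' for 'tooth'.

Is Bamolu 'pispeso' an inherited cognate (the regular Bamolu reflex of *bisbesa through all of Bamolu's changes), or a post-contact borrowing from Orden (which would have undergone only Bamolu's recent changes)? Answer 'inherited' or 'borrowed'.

If inherited, *bisbesa would pass through all of Bamolu's changes:
Bamolu: start from *bisbesa.
  rule 1 (vowel merger): bisbesa → bisbese
  rule 2 (rhotacism): bisbese → bisbere
  rule 3: no change — bisbere
  rule 4: no change — bisbere
  rule 5 (unconditioned shift): bisbere → pispere
  rule 6: no change — pispere
  ⇒ Bamolu pispere
If borrowed from Orden 'bisbeso' after the early changes, it would undergo only the recent ones:
  rule 4 (unconditioned shift): no change (bisbeso)
  rule 5 (unconditioned shift): bisbeso → pispeso
  rule 6 (pre-rhotic lowering): no change (pispeso)
  ⇒ as a loan: pispeso
Bamolu 'pispeso' matches the loan outcome 'pispeso', not the inherited 'pispere' — it skipped the early Bamolu changes, so it was borrowed from Orden.

borrowed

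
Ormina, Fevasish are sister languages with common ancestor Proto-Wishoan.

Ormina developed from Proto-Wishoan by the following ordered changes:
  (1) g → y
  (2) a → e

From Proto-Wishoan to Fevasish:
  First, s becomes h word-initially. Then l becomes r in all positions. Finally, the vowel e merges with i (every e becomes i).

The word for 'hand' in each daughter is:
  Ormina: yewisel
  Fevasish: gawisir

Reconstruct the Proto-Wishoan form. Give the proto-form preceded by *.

Position 2: Ormina has e, Fevasish has a. Fevasish preserves a here (none of its changes turn any other segment into a), so the proto-segment is *a.
Position 7: Ormina has l, Fevasish has r. Ormina preserves l here (none of its changes turn any other segment into l), so the proto-segment is *l.
Continuing position by position gives *gawisel; check it forward:
Ormina: start from *gawisel.
  rule 1 (unconditioned shift): gawisel → yawisel
  rule 2 (vowel merger): yawisel → yewisel
  ⇒ Ormina yewisel
Fevasish: start from *gawisel.
  rule 1: no change — gawisel
  rule 2 (unconditioned shift): gawisel → gawiser
  rule 3 (vowel merger): gawiser → gawisir
  ⇒ Fevasish gawisir
No other proto-form is consistent with every reflex, so the reconstruction is *gawisel.

*gawisel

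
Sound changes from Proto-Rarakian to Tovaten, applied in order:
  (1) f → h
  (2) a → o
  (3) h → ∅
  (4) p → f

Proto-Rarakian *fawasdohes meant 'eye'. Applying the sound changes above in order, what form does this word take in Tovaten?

owosdoes

Tovaten: *fawasdohes
  fawasdohes → hawasdohes   [unconditioned shift]
  hawasdohes → howosdohes   [vowel merger]
  howosdohes → owosdoes   [h-loss]
  owosdoes (rule 4 does not apply)
  giving Tovaten owosdoes.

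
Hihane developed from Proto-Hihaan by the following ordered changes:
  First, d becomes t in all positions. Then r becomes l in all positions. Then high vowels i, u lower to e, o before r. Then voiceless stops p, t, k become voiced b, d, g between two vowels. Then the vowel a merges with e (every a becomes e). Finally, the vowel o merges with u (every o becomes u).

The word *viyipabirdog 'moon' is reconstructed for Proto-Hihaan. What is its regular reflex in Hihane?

Hihane: *viyipabirdog
  viyipabirdog → viyipabirtog   [unconditioned shift]
  viyipabirtog → viyipabiltog   [unconditioned shift]
  viyipabiltog (rule 3 does not apply)
  viyipabiltog → viyibabiltog   [intervocalic voicing]
  viyibabiltog → viyibebiltog   [vowel merger]
  viyibebiltog → viyibebiltug   [vowel merger]
  giving Hihane viyibebiltug.

viyibebiltug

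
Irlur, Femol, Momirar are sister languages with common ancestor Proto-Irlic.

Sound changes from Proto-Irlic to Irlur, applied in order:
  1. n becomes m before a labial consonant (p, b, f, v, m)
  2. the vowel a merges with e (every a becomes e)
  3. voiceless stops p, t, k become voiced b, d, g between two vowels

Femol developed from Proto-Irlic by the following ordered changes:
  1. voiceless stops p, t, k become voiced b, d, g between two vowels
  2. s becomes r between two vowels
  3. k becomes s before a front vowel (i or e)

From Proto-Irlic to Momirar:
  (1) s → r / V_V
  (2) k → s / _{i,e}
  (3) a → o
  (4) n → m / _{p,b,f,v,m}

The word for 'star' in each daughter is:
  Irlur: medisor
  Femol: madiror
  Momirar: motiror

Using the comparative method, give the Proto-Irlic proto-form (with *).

Position 2: Irlur has e, Femol has a, Momirar has o. Femol preserves a here (none of its changes turn any other segment into a), so the proto-segment is *a.
Position 5: Irlur has s, Femol has r, Momirar has r. Irlur preserves s here (none of its changes turn any other segment into s), so the proto-segment is *s.
Position 3: Irlur has d, Femol has d, Momirar has t. Momirar preserves t here (none of its changes turn any other segment into t), so the proto-segment is *t.
Verify the candidate proto-form against each daughter:
Irlur: *matisor
  matisor (rule 1 does not apply)
  matisor → metisor   [vowel merger]
  metisor → medisor   [intervocalic voicing]
  giving Irlur medisor.
Femol: *matisor
  matisor → madisor   [intervocalic voicing]
  madisor → madiror   [rhotacism]
  madiror (rule 3 does not apply)
  giving Femol madiror.
Momirar: start from *matisor.
  rule 1 (rhotacism): matisor → matiror
  rule 2: no change — matiror
  rule 3 (vowel merger): matiror → motiror
  rule 4: no change — motiror
  ⇒ Momirar motiror
No other proto-form is consistent with every reflex, so the reconstruction is *matisor.

*matisor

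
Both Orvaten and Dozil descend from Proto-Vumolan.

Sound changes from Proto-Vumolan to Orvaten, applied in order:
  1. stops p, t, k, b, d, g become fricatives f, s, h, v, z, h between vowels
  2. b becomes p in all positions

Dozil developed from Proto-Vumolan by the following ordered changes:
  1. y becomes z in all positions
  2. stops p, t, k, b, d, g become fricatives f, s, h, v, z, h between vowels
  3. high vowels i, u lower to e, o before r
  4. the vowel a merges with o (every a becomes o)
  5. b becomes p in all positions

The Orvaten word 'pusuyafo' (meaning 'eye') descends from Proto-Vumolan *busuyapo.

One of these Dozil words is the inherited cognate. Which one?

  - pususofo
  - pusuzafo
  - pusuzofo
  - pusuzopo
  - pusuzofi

pusuzofo

Dozil: start from *busuyapo.
  rule 1 (unconditioned shift): busuyapo → busuzapo
  rule 2 (intervocalic lenition): busuzapo → busuzafo
  rule 3: no change — busuzafo
  rule 4 (vowel merger): busuzafo → busuzofo
  rule 5 (unconditioned shift): busuzofo → pusuzofo
  ⇒ Dozil pusuzofo
Among the options, 'pusuzofo' alone shows every Dozil change applied in order.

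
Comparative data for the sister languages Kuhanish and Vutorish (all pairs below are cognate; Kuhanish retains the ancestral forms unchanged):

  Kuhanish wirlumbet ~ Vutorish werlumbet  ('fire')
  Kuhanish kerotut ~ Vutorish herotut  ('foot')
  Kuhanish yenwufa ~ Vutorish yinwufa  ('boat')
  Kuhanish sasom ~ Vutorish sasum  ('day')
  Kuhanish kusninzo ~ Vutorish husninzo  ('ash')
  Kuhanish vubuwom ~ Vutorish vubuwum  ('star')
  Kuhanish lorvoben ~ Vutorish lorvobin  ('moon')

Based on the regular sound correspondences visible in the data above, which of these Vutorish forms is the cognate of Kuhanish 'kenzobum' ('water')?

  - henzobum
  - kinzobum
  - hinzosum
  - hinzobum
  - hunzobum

kerotut ~ herotut — Kuhanish k corresponds to Vutorish h word-initially before a front vowel.
yenwufa ~ yinwufa, lorvoben ~ lorvobin — Kuhanish e corresponds to Vutorish i after a consonant, before a nasal.
Applying these to Kuhanish 'kenzobum':
  kenzobum → henzobum   (k→h word-initially before a front vowel)
  henzobum → hinzobum   (e→i after a consonant, before a nasal)
So the Vutorish cognate is 'hinzobum'.

hinzobum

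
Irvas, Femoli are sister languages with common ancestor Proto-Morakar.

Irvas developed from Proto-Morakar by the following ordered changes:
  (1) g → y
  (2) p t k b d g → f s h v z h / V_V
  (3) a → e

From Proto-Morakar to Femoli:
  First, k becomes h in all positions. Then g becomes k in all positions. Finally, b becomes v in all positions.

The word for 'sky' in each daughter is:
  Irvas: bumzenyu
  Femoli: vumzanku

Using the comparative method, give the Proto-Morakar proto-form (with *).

Position 1: Irvas has b, Femoli has v. Irvas preserves b here (none of its changes turn any other segment into b), so the proto-segment is *b.
Position 5: Irvas has e, Femoli has a. Femoli preserves a here (none of its changes turn any other segment into a), so the proto-segment is *a.
Position 7: Irvas has y, Femoli has k. In Femoli, k can only continue *g, so the proto-segment is *g.
Continuing position by position gives *bumzangu; check it forward:
Irvas: *bumzangu > bumzanyu > bumzenyu  (by unconditioned shift, vowel merger)
Femoli: start from *bumzangu.
  rule 1: no change — bumzangu
  rule 2 (unconditioned shift): bumzangu → bumzanku
  rule 3 (unconditioned shift): bumzanku → vumzanku
  ⇒ Femoli vumzanku
No other proto-form is consistent with every reflex, so the reconstruction is *bumzangu.

*bumzangu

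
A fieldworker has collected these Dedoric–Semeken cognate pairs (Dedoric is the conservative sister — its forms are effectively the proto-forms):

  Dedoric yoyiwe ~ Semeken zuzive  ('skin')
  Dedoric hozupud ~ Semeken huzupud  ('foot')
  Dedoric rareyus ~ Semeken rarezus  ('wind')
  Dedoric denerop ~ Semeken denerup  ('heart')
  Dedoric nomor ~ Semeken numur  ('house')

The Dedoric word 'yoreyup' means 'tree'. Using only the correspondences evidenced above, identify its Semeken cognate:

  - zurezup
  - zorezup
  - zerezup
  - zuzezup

yoyiwe ~ zuzive — Dedoric y corresponds to Semeken z word-initially before a back vowel.
nomor ~ numur — Dedoric o corresponds to Semeken u after a consonant, before r.
rareyus ~ rarezus — Dedoric y corresponds to Semeken z between vowels (before a back vowel).
Applying these to Dedoric 'yoreyup':
  yoreyup → zoreyup   (y→z word-initially before a back vowel)
  zoreyup → zureyup   (o→u after a consonant, before r)
  zureyup → zurezup   (y→z between vowels (before a back vowel))
So the Semeken cognate is 'zurezup'.

zurezup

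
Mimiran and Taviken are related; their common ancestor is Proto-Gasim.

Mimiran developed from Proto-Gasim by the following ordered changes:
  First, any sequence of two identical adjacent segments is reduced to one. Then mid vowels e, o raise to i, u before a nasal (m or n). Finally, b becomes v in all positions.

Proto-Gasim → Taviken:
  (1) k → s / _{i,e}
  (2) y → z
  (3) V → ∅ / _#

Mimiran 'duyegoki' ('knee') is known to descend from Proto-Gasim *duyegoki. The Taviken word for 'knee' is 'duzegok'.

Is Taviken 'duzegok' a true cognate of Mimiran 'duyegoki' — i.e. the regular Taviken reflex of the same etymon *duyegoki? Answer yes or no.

no

Derive the expected Taviken reflex of *duyegoki:
Taviken: *duyegoki > duyegosi > duzegosi > duzegos  (by palatalisation, unconditioned shift, apocope)
The regular Taviken reflex would be 'duzegos', but the attested form is 'duzegok'. The correspondence is irregular, so they are not cognates (the Taviken form has a different source).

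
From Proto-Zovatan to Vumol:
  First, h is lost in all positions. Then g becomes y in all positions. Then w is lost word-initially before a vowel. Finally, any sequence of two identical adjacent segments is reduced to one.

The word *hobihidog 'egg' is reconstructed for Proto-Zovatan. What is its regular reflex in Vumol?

obidoy

Vumol: *hobihidog > obiidog > obiidoy > obidoy  (by h-loss, unconditioned shift, degemination)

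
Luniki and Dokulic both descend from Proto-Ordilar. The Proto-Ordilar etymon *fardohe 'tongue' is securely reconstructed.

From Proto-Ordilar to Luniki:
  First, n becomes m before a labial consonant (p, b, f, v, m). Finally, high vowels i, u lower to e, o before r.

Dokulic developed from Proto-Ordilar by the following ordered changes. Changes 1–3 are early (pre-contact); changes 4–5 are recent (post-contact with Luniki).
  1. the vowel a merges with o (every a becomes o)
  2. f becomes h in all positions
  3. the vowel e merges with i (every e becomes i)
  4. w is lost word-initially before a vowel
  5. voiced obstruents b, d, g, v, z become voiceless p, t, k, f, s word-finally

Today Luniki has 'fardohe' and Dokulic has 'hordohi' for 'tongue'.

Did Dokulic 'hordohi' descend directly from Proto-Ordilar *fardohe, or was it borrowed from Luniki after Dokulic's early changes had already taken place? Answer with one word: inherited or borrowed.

inherited

If inherited, *fardohe would pass through all of Dokulic's changes:
Dokulic: start from *fardohe.
  rule 1 (vowel merger): fardohe → fordohe
  rule 2 (unconditioned shift): fordohe → hordohe
  rule 3 (vowel merger): hordohe → hordohi
  rule 4: no change — hordohi
  rule 5: no change — hordohi
  ⇒ Dokulic hordohi
If borrowed from Luniki 'fardohe' after the early changes, it would undergo only the recent ones:
  rule 4 (glide loss): no change (fardohe)
  rule 5 (final devoicing): no change (fardohe)
  ⇒ as a loan: fardohe
Dokulic 'hordohi' matches the inherited outcome exactly, so it is an inherited cognate, not a loan.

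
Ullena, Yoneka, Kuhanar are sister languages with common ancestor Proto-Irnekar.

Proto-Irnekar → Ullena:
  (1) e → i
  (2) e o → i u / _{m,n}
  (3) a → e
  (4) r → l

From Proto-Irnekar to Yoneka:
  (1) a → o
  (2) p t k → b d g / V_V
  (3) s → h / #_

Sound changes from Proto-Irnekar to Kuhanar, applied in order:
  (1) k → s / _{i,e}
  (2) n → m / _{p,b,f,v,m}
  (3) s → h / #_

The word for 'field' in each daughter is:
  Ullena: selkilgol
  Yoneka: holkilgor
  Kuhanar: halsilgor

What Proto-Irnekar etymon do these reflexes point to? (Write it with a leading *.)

Position 4: Ullena has k, Yoneka has k, Kuhanar has s. Ullena preserves k here (none of its changes turn any other segment into k), so the proto-segment is *k.
Position 1: Ullena has s, Yoneka has h, Kuhanar has h. Ullena preserves s here (none of its changes turn any other segment into s), so the proto-segment is *s.
Verify the candidate proto-form against each daughter:
Ullena: *salkilgor
  salkilgor (rule 1 does not apply)
  salkilgor (rule 2 does not apply)
  salkilgor → selkilgor   [vowel merger]
  selkilgor → selkilgol   [unconditioned shift]
  giving Ullena selkilgol.
Yoneka: start from *salkilgor.
  rule 1 (vowel merger): salkilgor → solkilgor
  rule 2: no change — solkilgor
  rule 3 (debuccalisation): solkilgor → holkilgor
  ⇒ Yoneka holkilgor
Kuhanar: *salkilgor
  salkilgor → salsilgor   [palatalisation]
  salsilgor (rule 2 does not apply)
  salsilgor → halsilgor   [debuccalisation]
  giving Kuhanar halsilgor.
No other proto-form is consistent with every reflex, so the reconstruction is *salkilgor.

*salkilgor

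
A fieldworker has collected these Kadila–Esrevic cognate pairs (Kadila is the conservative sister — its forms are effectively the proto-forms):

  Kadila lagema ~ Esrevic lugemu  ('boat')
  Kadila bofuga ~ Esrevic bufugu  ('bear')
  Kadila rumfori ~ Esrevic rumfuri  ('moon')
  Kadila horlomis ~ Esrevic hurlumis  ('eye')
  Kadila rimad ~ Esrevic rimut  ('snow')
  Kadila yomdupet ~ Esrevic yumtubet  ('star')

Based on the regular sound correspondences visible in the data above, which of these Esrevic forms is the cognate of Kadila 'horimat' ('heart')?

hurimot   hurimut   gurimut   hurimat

hurimut

rumfori ~ rumfuri, horlomis ~ hurlumis — Kadila o corresponds to Esrevic u after a consonant, before r.
lagema ~ lugemu, rimad ~ rimut — Kadila a corresponds to Esrevic u after a consonant, before a consonant other than r, m, n, p, b, f, v.
Applying these to Kadila 'horimat':
  horimat → hurimat   (o→u after a consonant, before r)
  hurimat → hurimut   (a→u after a consonant, before a consonant other than r, m, n, p, b, f, v)
So the Esrevic cognate is 'hurimut'.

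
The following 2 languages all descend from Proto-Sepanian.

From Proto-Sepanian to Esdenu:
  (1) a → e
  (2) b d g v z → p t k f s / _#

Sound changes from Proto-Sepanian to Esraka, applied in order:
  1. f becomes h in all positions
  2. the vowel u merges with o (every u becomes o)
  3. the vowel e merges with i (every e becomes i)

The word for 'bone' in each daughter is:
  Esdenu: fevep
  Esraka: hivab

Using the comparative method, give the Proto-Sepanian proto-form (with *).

Position 1: Esdenu has f, Esraka has h. Taking the neighbouring segments as reconstructed: Esdenu f can only go back to *f; Esraka h could go back to *f or *h — the one source consistent with every daughter is *f.
Position 2: Esdenu has e, Esraka has i. Taking the neighbouring segments as reconstructed: Esdenu e could go back to *a or *e; Esraka i could go back to *e or *i — the one source consistent with every daughter is *e.
Position 5: Esdenu has p, Esraka has b. Esraka preserves b here (none of its changes turn any other segment into b), so the proto-segment is *b.
Continuing position by position gives *fevab; check it forward:
Esdenu: *fevab > feveb > fevep  (by vowel merger, final devoicing)
Esraka: *fevab
  fevab → hevab   [unconditioned shift]
  hevab (rule 2 does not apply)
  hevab → hivab   [vowel merger]
  giving Esraka hivab.
No other proto-form is consistent with every reflex, so the reconstruction is *fevab.

*fevab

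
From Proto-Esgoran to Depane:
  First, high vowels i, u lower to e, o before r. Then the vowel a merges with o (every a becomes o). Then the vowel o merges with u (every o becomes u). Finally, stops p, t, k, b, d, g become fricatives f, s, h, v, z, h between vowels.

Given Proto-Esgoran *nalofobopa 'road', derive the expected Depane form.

nulufuvufu

Depane: *nalofobopa > nolofobopo > nulufubupu > nulufuvufu  (by vowel merger, vowel merger, intervocalic lenition)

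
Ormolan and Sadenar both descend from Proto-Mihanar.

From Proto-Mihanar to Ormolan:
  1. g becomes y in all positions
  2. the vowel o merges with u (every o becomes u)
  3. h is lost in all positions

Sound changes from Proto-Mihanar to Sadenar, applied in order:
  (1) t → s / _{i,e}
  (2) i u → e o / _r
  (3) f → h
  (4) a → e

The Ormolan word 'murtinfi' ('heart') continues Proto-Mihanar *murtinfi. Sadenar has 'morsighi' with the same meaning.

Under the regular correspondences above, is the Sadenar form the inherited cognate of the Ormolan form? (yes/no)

no

Derive the expected Sadenar reflex of *murtinfi:
Sadenar: *murtinfi
  murtinfi → mursinfi   [palatalisation]
  mursinfi → morsinfi   [pre-rhotic lowering]
  morsinfi → morsinhi   [unconditioned shift]
  morsinhi (rule 4 does not apply)
  giving Sadenar morsinhi.
The regular Sadenar reflex would be 'morsinhi', but the attested form is 'morsighi'. The correspondence is irregular, so they are not cognates (the Sadenar form has a different source).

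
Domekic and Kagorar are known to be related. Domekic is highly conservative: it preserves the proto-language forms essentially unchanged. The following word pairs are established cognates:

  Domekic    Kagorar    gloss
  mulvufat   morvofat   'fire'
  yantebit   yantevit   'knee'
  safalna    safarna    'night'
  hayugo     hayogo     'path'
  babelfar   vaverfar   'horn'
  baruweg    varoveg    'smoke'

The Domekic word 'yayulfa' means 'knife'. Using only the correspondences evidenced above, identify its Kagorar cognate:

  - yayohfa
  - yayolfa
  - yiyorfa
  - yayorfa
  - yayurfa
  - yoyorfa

mulvufat ~ morvofat, hayugo ~ hayogo — Domekic u corresponds to Kagorar o after a consonant, before a consonant other than r, m, n, p, b, f, v.
babelfar ~ vaverfar — Domekic l corresponds to Kagorar r after a vowel, before a labial obstruent.
Applying these to Domekic 'yayulfa':
  yayulfa → yayolfa   (u→o after a consonant, before a consonant other than r, m, n, p, b, f, v)
  yayolfa → yayorfa   (l→r after a vowel, before a labial obstruent)
So the Kagorar cognate is 'yayorfa'.

yayorfa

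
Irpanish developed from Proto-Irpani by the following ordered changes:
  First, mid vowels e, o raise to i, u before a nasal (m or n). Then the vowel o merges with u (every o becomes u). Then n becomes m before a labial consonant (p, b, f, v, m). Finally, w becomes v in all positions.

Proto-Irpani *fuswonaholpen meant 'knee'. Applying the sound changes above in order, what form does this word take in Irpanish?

fusvunahulpin

Irpanish: *fuswonaholpen
  fuswonaholpen → fuswunaholpin   [pre-nasal raising]
  fuswunaholpin → fuswunahulpin   [vowel merger]
  fuswunahulpin (rule 3 does not apply)
  fuswunahulpin → fusvunahulpin   [unconditioned shift]
  giving Irpanish fusvunahulpin.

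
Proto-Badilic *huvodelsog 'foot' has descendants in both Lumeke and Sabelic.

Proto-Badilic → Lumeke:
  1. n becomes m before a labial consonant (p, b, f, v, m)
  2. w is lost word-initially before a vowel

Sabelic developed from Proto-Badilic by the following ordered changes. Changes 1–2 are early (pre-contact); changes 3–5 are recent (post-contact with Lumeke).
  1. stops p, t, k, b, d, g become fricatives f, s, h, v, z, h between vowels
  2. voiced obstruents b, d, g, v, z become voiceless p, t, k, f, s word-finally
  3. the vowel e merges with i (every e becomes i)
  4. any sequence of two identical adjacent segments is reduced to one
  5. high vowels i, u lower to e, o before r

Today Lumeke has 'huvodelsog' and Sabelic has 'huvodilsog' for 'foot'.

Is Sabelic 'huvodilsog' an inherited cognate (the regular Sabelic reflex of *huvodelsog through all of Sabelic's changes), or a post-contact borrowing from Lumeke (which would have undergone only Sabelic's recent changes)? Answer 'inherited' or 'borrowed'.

borrowed

If inherited, *huvodelsog would pass through all of Sabelic's changes:
Sabelic: *huvodelsog > huvozelsog > huvozelsok > huvozilsok  (by intervocalic lenition, final devoicing, vowel merger)
If borrowed from Lumeke 'huvodelsog' after the early changes, it would undergo only the recent ones:
  rule 3 (vowel merger): huvodelsog → huvodilsog
  rule 4 (degemination): no change (huvodilsog)
  rule 5 (pre-rhotic lowering): no change (huvodilsog)
  ⇒ as a loan: huvodilsog
Sabelic 'huvodilsog' matches the loan outcome 'huvodilsog', not the inherited 'huvozilsok' — it skipped the early Sabelic changes, so it was borrowed from Lumeke.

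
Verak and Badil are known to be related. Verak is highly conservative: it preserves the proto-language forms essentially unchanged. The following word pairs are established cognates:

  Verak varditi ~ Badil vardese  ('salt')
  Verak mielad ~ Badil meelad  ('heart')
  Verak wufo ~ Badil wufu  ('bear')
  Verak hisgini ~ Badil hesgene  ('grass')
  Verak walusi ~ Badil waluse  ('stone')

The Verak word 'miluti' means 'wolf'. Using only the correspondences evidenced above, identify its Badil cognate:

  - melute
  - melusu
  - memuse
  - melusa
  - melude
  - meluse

meluse

varditi ~ vardese, hisgini ~ hesgene — Verak i corresponds to Badil e after a consonant, before a consonant other than r, m, n, p, b, f, v.
varditi ~ vardese — Verak t corresponds to Badil s between vowels (before a front vowel).
varditi ~ vardese, hisgini ~ hesgene — Verak i corresponds to Badil e word-finally.
Applying these to Verak 'miluti':
  miluti → meluti   (i→e after a consonant, before a consonant other than r, m, n, p, b, f, v)
  meluti → melusi   (t→s between vowels (before a front vowel))
  melusi → meluse   (i→e word-finally)
So the Badil cognate is 'meluse'.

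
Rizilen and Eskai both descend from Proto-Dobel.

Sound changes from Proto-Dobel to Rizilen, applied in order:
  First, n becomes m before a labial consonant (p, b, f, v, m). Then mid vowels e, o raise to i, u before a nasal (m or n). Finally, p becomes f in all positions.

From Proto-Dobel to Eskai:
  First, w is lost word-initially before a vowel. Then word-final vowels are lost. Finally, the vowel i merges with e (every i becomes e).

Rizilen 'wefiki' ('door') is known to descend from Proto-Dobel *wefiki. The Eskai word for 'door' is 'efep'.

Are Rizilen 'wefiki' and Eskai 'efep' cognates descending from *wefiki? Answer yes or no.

Derive the expected Eskai reflex of *wefiki:
Eskai: *wefiki
  wefiki → efiki   [glide loss]
  efiki → efik   [apocope]
  efik → efek   [vowel merger]
  giving Eskai efek.
The regular Eskai reflex would be 'efek', but the attested form is 'efep'. The correspondence is irregular, so they are not cognates (the Eskai form has a different source).

no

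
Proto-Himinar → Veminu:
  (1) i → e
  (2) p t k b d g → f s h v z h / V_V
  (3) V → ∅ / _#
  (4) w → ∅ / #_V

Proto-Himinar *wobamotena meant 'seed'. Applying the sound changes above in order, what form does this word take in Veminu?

Veminu: *wobamotena > wovamosena > wovamosen > ovamosen  (by intervocalic lenition, apocope, glide loss)

ovamosen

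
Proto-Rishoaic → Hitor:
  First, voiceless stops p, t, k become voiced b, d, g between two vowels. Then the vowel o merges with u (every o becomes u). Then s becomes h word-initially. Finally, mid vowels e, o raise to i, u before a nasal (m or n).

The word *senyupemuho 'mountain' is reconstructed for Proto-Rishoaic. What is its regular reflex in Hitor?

hinyubimuhu

Hitor: *senyupemuho > senyubemuho > senyubemuhu > henyubemuhu > hinyubimuhu  (by intervocalic voicing, vowel merger, debuccalisation, pre-nasal raising)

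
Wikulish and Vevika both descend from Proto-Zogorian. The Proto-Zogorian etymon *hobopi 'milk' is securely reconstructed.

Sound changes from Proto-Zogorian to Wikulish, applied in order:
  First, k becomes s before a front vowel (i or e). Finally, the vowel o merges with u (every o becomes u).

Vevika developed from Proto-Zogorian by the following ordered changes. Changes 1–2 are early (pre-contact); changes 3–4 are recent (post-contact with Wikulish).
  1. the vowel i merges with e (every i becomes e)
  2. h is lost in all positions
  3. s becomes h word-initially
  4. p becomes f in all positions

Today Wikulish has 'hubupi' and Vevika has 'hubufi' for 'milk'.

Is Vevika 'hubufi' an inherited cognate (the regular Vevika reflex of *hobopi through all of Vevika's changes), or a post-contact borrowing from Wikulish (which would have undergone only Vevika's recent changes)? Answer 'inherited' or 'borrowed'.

borrowed

If inherited, *hobopi would pass through all of Vevika's changes:
Vevika: *hobopi > hobope > obope > obofe  (by vowel merger, h-loss, unconditioned shift)
If borrowed from Wikulish 'hubupi' after the early changes, it would undergo only the recent ones:
  rule 3 (debuccalisation): no change (hubupi)
  rule 4 (unconditioned shift): hubupi → hubufi
  ⇒ as a loan: hubufi
Vevika 'hubufi' matches the loan outcome 'hubufi', not the inherited 'obofe' — it skipped the early Vevika changes, so it was borrowed from Wikulish.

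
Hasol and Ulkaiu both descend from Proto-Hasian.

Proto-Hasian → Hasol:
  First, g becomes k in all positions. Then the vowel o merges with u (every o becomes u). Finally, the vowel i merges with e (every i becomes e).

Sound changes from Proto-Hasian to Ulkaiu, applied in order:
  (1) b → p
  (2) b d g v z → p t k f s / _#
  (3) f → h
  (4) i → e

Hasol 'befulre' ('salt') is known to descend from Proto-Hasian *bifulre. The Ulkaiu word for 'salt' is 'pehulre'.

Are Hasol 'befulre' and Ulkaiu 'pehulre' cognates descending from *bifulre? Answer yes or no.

Derive the expected Ulkaiu reflex of *bifulre:
Ulkaiu: start from *bifulre.
  rule 1 (unconditioned shift): bifulre → pifulre
  rule 2: no change — pifulre
  rule 3 (unconditioned shift): pifulre → pihulre
  rule 4 (vowel merger): pihulre → pehulre
  ⇒ Ulkaiu pehulre
Ulkaiu 'pehulre' matches the regular reflex exactly, so the pair is cognate.

yes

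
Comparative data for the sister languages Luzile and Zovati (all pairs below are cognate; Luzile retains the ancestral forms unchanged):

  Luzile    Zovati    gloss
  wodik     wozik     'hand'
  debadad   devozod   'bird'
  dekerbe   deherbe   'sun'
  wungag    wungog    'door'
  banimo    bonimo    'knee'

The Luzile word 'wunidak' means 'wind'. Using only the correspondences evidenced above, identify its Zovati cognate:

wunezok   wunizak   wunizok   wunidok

wunizok

debadad ~ devozod — Luzile d corresponds to Zovati z between vowels (before a back vowel).
debadad ~ devozod, wungag ~ wungog — Luzile a corresponds to Zovati o after a consonant, before a consonant other than r, m, n, p, b, f, v.
Applying these to Luzile 'wunidak':
  wunidak → wunizak   (d→z between vowels (before a back vowel))
  wunizak → wunizok   (a→o after a consonant, before a consonant other than r, m, n, p, b, f, v)
So the Zovati cognate is 'wunizok'.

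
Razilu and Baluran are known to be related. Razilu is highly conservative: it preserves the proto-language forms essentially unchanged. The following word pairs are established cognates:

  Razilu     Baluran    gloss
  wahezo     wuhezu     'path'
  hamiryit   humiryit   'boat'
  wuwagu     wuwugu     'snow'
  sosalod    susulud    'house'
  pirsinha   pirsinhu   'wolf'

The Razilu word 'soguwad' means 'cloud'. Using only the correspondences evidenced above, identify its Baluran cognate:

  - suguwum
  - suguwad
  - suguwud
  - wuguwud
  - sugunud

sosalod ~ susulud — Razilu o corresponds to Baluran u after a consonant, before a consonant other than r, m, n, p, b, f, v.
wahezo ~ wuhezu, wuwagu ~ wuwugu — Razilu a corresponds to Baluran u after a consonant, before a consonant other than r, m, n, p, b, f, v.
Applying these to Razilu 'soguwad':
  soguwad → suguwad   (o→u after a consonant, before a consonant other than r, m, n, p, b, f, v)
  suguwad → suguwud   (a→u after a consonant, before a consonant other than r, m, n, p, b, f, v)
So the Baluran cognate is 'suguwud'.

suguwud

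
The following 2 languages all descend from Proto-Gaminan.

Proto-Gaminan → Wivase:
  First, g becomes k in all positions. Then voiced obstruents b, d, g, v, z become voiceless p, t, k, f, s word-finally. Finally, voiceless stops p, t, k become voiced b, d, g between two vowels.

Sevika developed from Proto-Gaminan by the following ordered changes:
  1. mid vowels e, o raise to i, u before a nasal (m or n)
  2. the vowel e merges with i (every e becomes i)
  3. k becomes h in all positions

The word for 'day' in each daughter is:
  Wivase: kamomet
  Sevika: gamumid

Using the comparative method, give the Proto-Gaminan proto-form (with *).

*gamomed

Position 6: Wivase has e, Sevika has i. Wivase preserves e here (none of its changes turn any other segment into e), so the proto-segment is *e.
Position 4: Wivase has o, Sevika has u. Wivase preserves o here (none of its changes turn any other segment into o), so the proto-segment is *o.
Continuing position by position gives *gamomed; check it forward:
Wivase: *gamomed
  gamomed → kamomed   [unconditioned shift]
  kamomed → kamomet   [final devoicing]
  kamomet (rule 3 does not apply)
  giving Wivase kamomet.
Sevika: *gamomed
  gamomed → gamumed   [pre-nasal raising]
  gamumed → gamumid   [vowel merger]
  gamumid (rule 3 does not apply)
  giving Sevika gamumid.
No other proto-form is consistent with every reflex, so the reconstruction is *gamomed.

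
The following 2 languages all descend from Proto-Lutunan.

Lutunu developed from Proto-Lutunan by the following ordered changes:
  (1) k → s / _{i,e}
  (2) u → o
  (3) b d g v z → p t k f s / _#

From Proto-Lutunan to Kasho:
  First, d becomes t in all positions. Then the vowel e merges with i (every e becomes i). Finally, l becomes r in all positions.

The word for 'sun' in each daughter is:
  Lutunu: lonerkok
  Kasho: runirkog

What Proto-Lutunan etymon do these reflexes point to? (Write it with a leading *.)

Position 4: Lutunu has e, Kasho has i. Lutunu preserves e here (none of its changes turn any other segment into e), so the proto-segment is *e.
Position 1: Lutunu has l, Kasho has r. Lutunu preserves l here (none of its changes turn any other segment into l), so the proto-segment is *l.
Position 2: Lutunu has o, Kasho has u. Kasho preserves u here (none of its changes turn any other segment into u), so the proto-segment is *u.
This points to *lunerkog. Verify forward in each daughter:
Lutunu: *lunerkog > lonerkog > lonerkok  (by vowel merger, final devoicing)
Kasho: start from *lunerkog.
  rule 1: no change — lunerkog
  rule 2 (vowel merger): lunerkog → lunirkog
  rule 3 (unconditioned shift): lunirkog → runirkog
  ⇒ Kasho runirkog
No other proto-form is consistent with every reflex, so the reconstruction is *lunerkog.

*lunerkog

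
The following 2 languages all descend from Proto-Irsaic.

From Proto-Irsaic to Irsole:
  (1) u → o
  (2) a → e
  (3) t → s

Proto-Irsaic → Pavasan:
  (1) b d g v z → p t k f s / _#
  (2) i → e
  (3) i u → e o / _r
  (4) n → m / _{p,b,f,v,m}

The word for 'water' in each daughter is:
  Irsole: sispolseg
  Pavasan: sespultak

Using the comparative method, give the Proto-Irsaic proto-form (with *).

Position 8: Irsole has e, Pavasan has a. Pavasan preserves a here (none of its changes turn any other segment into a), so the proto-segment is *a.
Position 5: Irsole has o, Pavasan has u. Pavasan preserves u here (none of its changes turn any other segment into u), so the proto-segment is *u.
Verify the candidate proto-form against each daughter:
Irsole: start from *sispultag.
  rule 1 (vowel merger): sispultag → sispoltag
  rule 2 (vowel merger): sispoltag → sispolteg
  rule 3 (unconditioned shift): sispolteg → sispolseg
  ⇒ Irsole sispolseg
Pavasan: start from *sispultag.
  rule 1 (final devoicing): sispultag → sispultak
  rule 2 (vowel merger): sispultak → sespultak
  rule 3: no change — sespultak
  rule 4: no change — sespultak
  ⇒ Pavasan sespultak
*sispultag is the unique common source.

*sispultag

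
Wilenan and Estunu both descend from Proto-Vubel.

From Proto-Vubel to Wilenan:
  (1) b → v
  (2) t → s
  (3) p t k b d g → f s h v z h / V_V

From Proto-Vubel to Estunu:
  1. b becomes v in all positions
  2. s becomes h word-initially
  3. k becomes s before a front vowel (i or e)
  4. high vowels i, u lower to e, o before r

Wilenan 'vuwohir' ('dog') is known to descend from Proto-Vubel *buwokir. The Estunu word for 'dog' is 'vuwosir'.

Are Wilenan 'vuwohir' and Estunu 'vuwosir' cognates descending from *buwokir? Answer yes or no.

Derive the expected Estunu reflex of *buwokir:
Estunu: *buwokir
  buwokir → vuwokir   [unconditioned shift]
  vuwokir (rule 2 does not apply)
  vuwokir → vuwosir   [palatalisation]
  vuwosir → vuwoser   [pre-rhotic lowering]
  giving Estunu vuwoser.
The regular Estunu reflex would be 'vuwoser', but the attested form is 'vuwosir'. The correspondence is irregular, so they are not cognates (the Estunu form has a different source).

no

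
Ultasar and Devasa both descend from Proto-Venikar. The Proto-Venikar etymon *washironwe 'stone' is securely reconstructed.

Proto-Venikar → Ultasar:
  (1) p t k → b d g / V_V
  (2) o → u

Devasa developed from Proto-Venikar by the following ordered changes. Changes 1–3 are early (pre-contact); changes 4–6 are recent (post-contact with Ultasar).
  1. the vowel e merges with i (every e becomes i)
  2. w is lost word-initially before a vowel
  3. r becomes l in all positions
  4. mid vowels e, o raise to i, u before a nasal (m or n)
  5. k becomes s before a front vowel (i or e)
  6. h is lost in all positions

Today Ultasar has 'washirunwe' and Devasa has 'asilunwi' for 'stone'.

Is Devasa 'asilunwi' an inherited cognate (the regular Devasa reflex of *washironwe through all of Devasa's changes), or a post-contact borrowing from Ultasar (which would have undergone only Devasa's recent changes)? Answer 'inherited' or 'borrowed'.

If inherited, *washironwe would pass through all of Devasa's changes:
Devasa: *washironwe > washironwi > ashironwi > ashilonwi > ashilunwi > asilunwi  (by vowel merger, glide loss, unconditioned shift, pre-nasal raising, h-loss)
If borrowed from Ultasar 'washirunwe' after the early changes, it would undergo only the recent ones:
  rule 4 (pre-nasal raising): no change (washirunwe)
  rule 5 (palatalisation): no change (washirunwe)
  rule 6 (h-loss): washirunwe → wasirunwe
  ⇒ as a loan: wasirunwe
Devasa 'asilunwi' matches the inherited outcome exactly, so it is an inherited cognate, not a loan.

inherited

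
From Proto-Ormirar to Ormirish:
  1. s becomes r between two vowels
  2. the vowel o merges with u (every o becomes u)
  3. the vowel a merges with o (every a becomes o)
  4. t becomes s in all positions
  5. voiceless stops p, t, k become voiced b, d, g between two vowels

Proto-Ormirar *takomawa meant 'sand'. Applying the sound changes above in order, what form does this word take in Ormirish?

Ormirish: start from *takomawa.
  rule 1: no change — takomawa
  rule 2 (vowel merger): takomawa → takumawa
  rule 3 (vowel merger): takumawa → tokumowo
  rule 4 (unconditioned shift): tokumowo → sokumowo
  rule 5 (intervocalic voicing): sokumowo → sogumowo
  ⇒ Ormirish sogumowo

sogumowo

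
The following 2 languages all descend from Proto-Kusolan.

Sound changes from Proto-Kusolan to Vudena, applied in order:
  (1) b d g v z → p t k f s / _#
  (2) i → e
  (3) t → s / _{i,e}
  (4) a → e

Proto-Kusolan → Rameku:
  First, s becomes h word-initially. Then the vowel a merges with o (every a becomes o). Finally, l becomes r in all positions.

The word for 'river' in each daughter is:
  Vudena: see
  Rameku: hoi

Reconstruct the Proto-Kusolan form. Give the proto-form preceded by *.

Position 2: Vudena has e, Rameku has o. Taking the neighbouring segments as reconstructed: Vudena e could go back to *a or *e or *i; Rameku o could go back to *a or *o — the one source consistent with every daughter is *a.
Position 3: Vudena has e, Rameku has i. Rameku preserves i here (none of its changes turn any other segment into i), so the proto-segment is *i.
Position 1: Vudena has s, Rameku has h. Taking the neighbouring segments as reconstructed: Vudena s can only go back to *s; Rameku h could go back to *s or *h — the one source consistent with every daughter is *s.
This points to *sai. Verify forward in each daughter:
Vudena: *sai > sae > see  (by vowel merger, vowel merger)
Rameku: start from *sai.
  rule 1 (debuccalisation): sai → hai
  rule 2 (vowel merger): hai → hoi
  rule 3: no change — hoi
  ⇒ Rameku hoi
*sai is the unique common source.

*sai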